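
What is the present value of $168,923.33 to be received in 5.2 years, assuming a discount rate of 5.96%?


Present value formula: PV = FV / (1 + r)^t
PV = $168,923.33 / (1 + 0.0596)^5.2
PV = $168,923.33 / 1.3512576
PV = $125,011.94

PV = FV / (1 + r)^t = $125,011.94


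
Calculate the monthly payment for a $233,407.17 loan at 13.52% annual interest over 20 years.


Loan payment formula: PMT = PV × r / (1 − (1 + r)^(−n))
Monthly rate r = 0.1352/12 ≈ 0.01126667, n = 240 months
Denominator: 1 − (1 + 0.1352/12)^(−240) = 0.932043
PMT = $233,407.17 × (0.1352/12) / 0.932043
PMT = $2,821.46 per month

PMT = PV × r / (1-(1+r)^(-n)) = $2,821.46/month


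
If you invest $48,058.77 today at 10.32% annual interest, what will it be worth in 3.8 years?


Future value formula: FV = PV × (1 + r)^t
FV = $48,058.77 × (1 + 0.1032)^3.8
FV = $48,058.77 × 1.4523997
FV = $69,800.54

FV = PV × (1 + r)^t = $69,800.54


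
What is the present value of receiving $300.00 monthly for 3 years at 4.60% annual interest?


Present value of an ordinary annuity: PV = PMT × (1 − (1 + r)^(−n)) / r
Monthly rate r = 0.046/12 ≈ 0.00383333, n = 36
PV = $300.00 × (1 − (1 + 0.046/12)^(−36)) / (0.046/12)
PV = $300.00 × 33.566468
PV = $10,069.94

PV = PMT × (1-(1+r)^(-n))/r = $10,069.94


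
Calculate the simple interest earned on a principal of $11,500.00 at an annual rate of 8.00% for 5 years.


Simple interest formula: I = P × r × t
I = $11,500.00 × 0.08 × 5
I = $4,600.00

I = P × r × t = $4,600.00


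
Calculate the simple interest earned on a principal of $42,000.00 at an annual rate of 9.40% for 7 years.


Simple interest formula: I = P × r × t
I = $42,000.00 × 0.094 × 7
I = $27,636.00

I = P × r × t = $27,636.00


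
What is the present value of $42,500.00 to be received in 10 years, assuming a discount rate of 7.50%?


Present value formula: PV = FV / (1 + r)^t
PV = $42,500.00 / (1 + 0.075)^10
PV = $42,500.00 / 2.061032
PV = $20,620.74

PV = FV / (1 + r)^t = $20,620.74


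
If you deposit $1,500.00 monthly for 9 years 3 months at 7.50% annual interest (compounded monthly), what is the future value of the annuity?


Future value of an ordinary annuity: FV = PMT × ((1 + r)^n − 1) / r
Monthly rate r = 0.075/12 = 0.00625, n = 111
FV = $1,500.00 × ((1 + 0.075/12)^111 − 1) / (0.075/12)
FV = $1,500.00 × 159.5024166
FV = $239,253.62

FV = PMT × ((1+r)^n - 1)/r = $239,253.62


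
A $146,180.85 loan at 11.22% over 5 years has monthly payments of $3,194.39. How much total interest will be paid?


Total paid over the life of the loan = PMT × n.
Total paid = $3,194.39 × 60 = $191,663.40
Total interest = total paid − principal = $191,663.40 − $146,180.85 = $45,482.55

Total interest = (PMT × n) - PV = $45,482.55


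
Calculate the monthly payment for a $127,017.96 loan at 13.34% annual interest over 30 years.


Loan payment formula: PMT = PV × r / (1 − (1 + r)^(−n))
Monthly rate r = 0.1334/12 ≈ 0.01111667, n = 360 months
Denominator: 1 − (1 + 0.1334/12)^(−360) = 0.981313
PMT = $127,017.96 × (0.1334/12) / 0.981313
PMT = $1,438.91 per month

PMT = PV × r / (1-(1+r)^(-n)) = $1,438.91/month


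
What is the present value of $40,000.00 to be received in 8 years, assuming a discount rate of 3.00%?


Present value formula: PV = FV / (1 + r)^t
PV = $40,000.00 / (1 + 0.03)^8
PV = $40,000.00 / 1.266770
PV = $31,576.37

PV = FV / (1 + r)^t = $31,576.37


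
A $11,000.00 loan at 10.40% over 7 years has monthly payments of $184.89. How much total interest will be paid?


Total paid over the life of the loan = PMT × n.
Total paid = $184.89 × 84 = $15,530.76
Total interest = total paid − principal = $15,530.76 − $11,000.00 = $4,530.76

Total interest = (PMT × n) - PV = $4,530.76


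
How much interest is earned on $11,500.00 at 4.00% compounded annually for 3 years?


Compound interest earned = final amount − principal.
A = P(1 + r/n)^(nt) = $11,500.00 × (1 + 0.04/1)^(1 × 3) = $12,935.94
Interest = A − P = $12,935.94 − $11,500.00 = $1,435.94

Interest = A - P = $1,435.94


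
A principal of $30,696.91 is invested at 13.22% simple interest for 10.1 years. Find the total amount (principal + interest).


Total amount formula: A = P(1 + rt) = P + P·r·t
Interest: I = P × r × t = $30,696.91 × 0.1322 × 10.1 = $40,987.13
A = P + I = $30,696.91 + $40,987.13 = $71,684.04

A = P + I = P(1 + rt) = $71,684.04


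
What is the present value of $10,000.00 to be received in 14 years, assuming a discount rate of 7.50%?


Present value formula: PV = FV / (1 + r)^t
PV = $10,000.00 / (1 + 0.075)^14
PV = $10,000.00 / 2.752444
PV = $3,633.13

PV = FV / (1 + r)^t = $3,633.13


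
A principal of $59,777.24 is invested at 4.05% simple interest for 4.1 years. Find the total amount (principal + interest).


Total amount formula: A = P(1 + rt) = P + P·r·t
Interest: I = P × r × t = $59,777.24 × 0.0405 × 4.1 = $9,926.01
A = P + I = $59,777.24 + $9,926.01 = $69,703.25

A = P + I = P(1 + rt) = $69,703.25


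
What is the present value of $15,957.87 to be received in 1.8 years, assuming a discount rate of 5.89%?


Present value formula: PV = FV / (1 + r)^t
PV = $15,957.87 / (1 + 0.0589)^1.8
PV = $15,957.87 / 1.108508
PV = $14,395.81

PV = FV / (1 + r)^t = $14,395.81


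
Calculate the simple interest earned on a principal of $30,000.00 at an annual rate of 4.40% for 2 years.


Simple interest formula: I = P × r × t
I = $30,000.00 × 0.044 × 2
I = $2,640.00

I = P × r × t = $2,640.00


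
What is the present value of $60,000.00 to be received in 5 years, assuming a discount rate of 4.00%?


Present value formula: PV = FV / (1 + r)^t
PV = $60,000.00 / (1 + 0.04)^5
PV = $60,000.00 / 1.2166529
PV = $49,315.63

PV = FV / (1 + r)^t = $49,315.63


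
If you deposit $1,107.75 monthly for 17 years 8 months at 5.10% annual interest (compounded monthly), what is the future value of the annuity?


Future value of an ordinary annuity: FV = PMT × ((1 + r)^n − 1) / r
Monthly rate r = 0.051/12 = 0.00425, n = 212
FV = $1,107.75 × ((1 + 0.051/12)^212 − 1) / (0.051/12)
FV = $1,107.75 × 342.910074
FV = $379,858.63

FV = PMT × ((1+r)^n - 1)/r = $379,858.63


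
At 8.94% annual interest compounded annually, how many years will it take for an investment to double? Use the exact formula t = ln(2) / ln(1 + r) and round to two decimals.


Doubling condition: (1 + r)^t = 2
Take ln of both sides: t × ln(1 + r) = ln(2)
t = ln(2) / ln(1 + r)
t = 0.693147 / 0.085627
t = 8.09

t = ln(2) / ln(1 + r) = 8.09 years


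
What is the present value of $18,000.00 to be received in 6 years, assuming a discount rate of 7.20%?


Present value formula: PV = FV / (1 + r)^t
PV = $18,000.00 / (1 + 0.072)^6
PV = $18,000.00 / 1.517640
PV = $11,860.52

PV = FV / (1 + r)^t = $11,860.52


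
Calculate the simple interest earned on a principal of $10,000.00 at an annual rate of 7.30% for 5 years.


Simple interest formula: I = P × r × t
I = $10,000.00 × 0.073 × 5
I = $3,650.00

I = P × r × t = $3,650.00


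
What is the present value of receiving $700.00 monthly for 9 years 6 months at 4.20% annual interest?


Present value of an ordinary annuity: PV = PMT × (1 − (1 + r)^(−n)) / r
Monthly rate r = 0.042/12 = 0.0035, n = 114
PV = $700.00 × (1 − (1 + 0.042/12)^(−114)) / (0.042/12)
PV = $700.00 × 93.869059
PV = $65,708.34

PV = PMT × (1-(1+r)^(-n))/r = $65,708.34


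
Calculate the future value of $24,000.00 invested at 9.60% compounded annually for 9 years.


Compound interest formula: A = P(1 + r/n)^(nt)
A = $24,000.00 × (1 + 0.096/1)^(1 × 9)
Growth factor: (1 + 0.096/1)^9 = 2.2818915
A = $24,000.00 × 2.2818915
A = $54,765.40

A = P(1 + r/n)^(nt) = $54,765.40


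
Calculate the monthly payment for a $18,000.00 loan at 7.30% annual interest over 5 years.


Loan payment formula: PMT = PV × r / (1 − (1 + r)^(−n))
Monthly rate r = 0.073/12 ≈ 0.00608333, n = 60 months
Denominator: 1 − (1 + 0.073/12)^(−60) = 0.3050353
PMT = $18,000.00 × (0.073/12) / 0.3050353
PMT = $358.97 per month

PMT = PV × r / (1-(1+r)^(-n)) = $358.97/month


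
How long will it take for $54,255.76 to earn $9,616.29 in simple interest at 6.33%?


Rearrange the simple interest formula for t:
I = P × r × t  ⇒  t = I / (P × r)
t = $9,616.29 / ($54,255.76 × 0.0633)
t = 2.8

t = I/(P×r) = 2.8 years


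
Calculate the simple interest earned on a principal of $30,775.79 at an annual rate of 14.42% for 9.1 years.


Simple interest formula: I = P × r × t
I = $30,775.79 × 0.1442 × 9.1
I = $40,384.61

I = P × r × t = $40,384.61


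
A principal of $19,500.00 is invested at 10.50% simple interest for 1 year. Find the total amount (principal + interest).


Total amount formula: A = P(1 + rt) = P + P·r·t
Interest: I = P × r × t = $19,500.00 × 0.105 × 1 = $2,047.50
A = P + I = $19,500.00 + $2,047.50 = $21,547.50

A = P + I = P(1 + rt) = $21,547.50


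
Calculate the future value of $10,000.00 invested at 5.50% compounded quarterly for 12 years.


Compound interest formula: A = P(1 + r/n)^(nt)
A = $10,000.00 × (1 + 0.055/4)^(4 × 12)
Growth factor: (1 + 0.055/4)^48 = 1.926112
A = $10,000.00 × 1.926112
A = $19,261.12

A = P(1 + r/n)^(nt) = $19,261.12


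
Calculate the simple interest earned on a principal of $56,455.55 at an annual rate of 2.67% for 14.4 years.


Simple interest formula: I = P × r × t
I = $56,455.55 × 0.0267 × 14.4
I = $21,706.03

I = P × r × t = $21,706.03


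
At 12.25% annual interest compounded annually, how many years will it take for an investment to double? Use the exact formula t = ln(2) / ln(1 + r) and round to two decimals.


Doubling condition: (1 + r)^t = 2
Take ln of both sides: t × ln(1 + r) = ln(2)
t = ln(2) / ln(1 + r)
t = 0.693147 / 0.115558
t = 6.00

t = ln(2) / ln(1 + r) = 6.00 years


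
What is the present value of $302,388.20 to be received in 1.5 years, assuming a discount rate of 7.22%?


Present value formula: PV = FV / (1 + r)^t
PV = $302,388.20 / (1 + 0.0722)^1.5
PV = $302,388.20 / 1.1102319
PV = $272,364.90

PV = FV / (1 + r)^t = $272,364.90


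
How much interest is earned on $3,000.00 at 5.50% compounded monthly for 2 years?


Compound interest earned = final amount − principal.
A = P(1 + r/n)^(nt) = $3,000.00 × (1 + 0.055/12)^(12 × 2) = $3,347.99
Interest = A − P = $3,347.99 − $3,000.00 = $347.99

Interest = A - P = $347.99


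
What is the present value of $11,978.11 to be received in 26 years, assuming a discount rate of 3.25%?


Present value formula: PV = FV / (1 + r)^t
PV = $11,978.11 / (1 + 0.0325)^26
PV = $11,978.11 / 2.296897
PV = $5,214.91

PV = FV / (1 + r)^t = $5,214.91


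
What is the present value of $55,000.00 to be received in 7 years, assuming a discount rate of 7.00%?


Present value formula: PV = FV / (1 + r)^t
PV = $55,000.00 / (1 + 0.07)^7
PV = $55,000.00 / 1.6057815
PV = $34,251.24

PV = FV / (1 + r)^t = $34,251.24


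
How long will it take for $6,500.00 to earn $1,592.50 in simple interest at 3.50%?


Rearrange the simple interest formula for t:
I = P × r × t  ⇒  t = I / (P × r)
t = $1,592.50 / ($6,500.00 × 0.035)
t = 7

t = I/(P×r) = 7 years


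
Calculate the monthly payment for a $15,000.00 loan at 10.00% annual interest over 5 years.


Loan payment formula: PMT = PV × r / (1 − (1 + r)^(−n))
Monthly rate r = 0.1/12 ≈ 0.00833333, n = 60 months
Denominator: 1 − (1 + 0.1/12)^(−60) = 0.392211
PMT = $15,000.00 × (0.1/12) / 0.392211
PMT = $318.71 per month

PMT = PV × r / (1-(1+r)^(-n)) = $318.71/month


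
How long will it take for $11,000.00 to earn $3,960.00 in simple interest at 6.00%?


Rearrange the simple interest formula for t:
I = P × r × t  ⇒  t = I / (P × r)
t = $3,960.00 / ($11,000.00 × 0.06)
t = 6

t = I/(P×r) = 6 years


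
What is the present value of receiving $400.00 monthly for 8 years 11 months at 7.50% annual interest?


Present value of an ordinary annuity: PV = PMT × (1 − (1 + r)^(−n)) / r
Monthly rate r = 0.075/12 = 0.00625, n = 107
PV = $400.00 × (1 − (1 + 0.075/12)^(−107)) / (0.075/12)
PV = $400.00 × 77.853438
PV = $31,141.38

PV = PMT × (1-(1+r)^(-n))/r = $31,141.38


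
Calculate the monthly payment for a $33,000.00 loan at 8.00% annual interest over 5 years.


Loan payment formula: PMT = PV × r / (1 − (1 + r)^(−n))
Monthly rate r = 0.08/12 ≈ 0.00666667, n = 60 months
Denominator: 1 − (1 + 0.08/12)^(−60) = 0.328790
PMT = $33,000.00 × (0.08/12) / 0.328790
PMT = $669.12 per month

PMT = PV × r / (1-(1+r)^(-n)) = $669.12/month


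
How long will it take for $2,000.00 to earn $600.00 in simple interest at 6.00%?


Rearrange the simple interest formula for t:
I = P × r × t  ⇒  t = I / (P × r)
t = $600.00 / ($2,000.00 × 0.06)
t = 5

t = I/(P×r) = 5 years


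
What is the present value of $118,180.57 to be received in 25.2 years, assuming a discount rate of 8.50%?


Present value formula: PV = FV / (1 + r)^t
PV = $118,180.57 / (1 + 0.085)^25.2
PV = $118,180.57 / 7.813208
PV = $15,125.74

PV = FV / (1 + r)^t = $15,125.74


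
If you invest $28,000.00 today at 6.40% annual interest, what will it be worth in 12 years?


Future value formula: FV = PV × (1 + r)^t
FV = $28,000.00 × (1 + 0.064)^12
FV = $28,000.00 × 2.105230
FV = $58,946.44

FV = PV × (1 + r)^t = $58,946.44


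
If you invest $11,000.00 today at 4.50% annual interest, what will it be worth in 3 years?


Future value formula: FV = PV × (1 + r)^t
FV = $11,000.00 × (1 + 0.045)^3
FV = $11,000.00 × 1.141166
FV = $12,552.83

FV = PV × (1 + r)^t = $12,552.83


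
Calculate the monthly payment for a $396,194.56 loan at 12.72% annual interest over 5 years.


Loan payment formula: PMT = PV × r / (1 − (1 + r)^(−n))
Monthly rate r = 0.1272/12 = 0.0106, n = 60 months
Denominator: 1 − (1 + 0.1272/12)^(−60) = 0.468819
PMT = $396,194.56 × (0.1272/12) / 0.468819
PMT = $8,957.96 per month

PMT = PV × r / (1-(1+r)^(-n)) = $8,957.96/month


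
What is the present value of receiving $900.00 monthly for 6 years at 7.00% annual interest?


Present value of an ordinary annuity: PV = PMT × (1 − (1 + r)^(−n)) / r
Monthly rate r = 0.07/12 ≈ 0.00583333, n = 72
PV = $900.00 × (1 − (1 + 0.07/12)^(−72)) / (0.07/12)
PV = $900.00 × 58.654444
PV = $52,789.00

PV = PMT × (1-(1+r)^(-n))/r = $52,789.00


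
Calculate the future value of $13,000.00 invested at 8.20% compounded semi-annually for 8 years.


Compound interest formula: A = P(1 + r/n)^(nt)
A = $13,000.00 × (1 + 0.082/2)^(2 × 8)
Growth factor: (1 + 0.082/2)^16 = 1.9020051
A = $13,000.00 × 1.9020051
A = $24,726.07

A = P(1 + r/n)^(nt) = $24,726.07


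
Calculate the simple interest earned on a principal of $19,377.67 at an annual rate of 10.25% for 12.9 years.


Simple interest formula: I = P × r × t
I = $19,377.67 × 0.1025 × 12.9
I = $25,622.12

I = P × r × t = $25,622.12


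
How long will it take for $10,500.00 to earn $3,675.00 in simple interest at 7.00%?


Rearrange the simple interest formula for t:
I = P × r × t  ⇒  t = I / (P × r)
t = $3,675.00 / ($10,500.00 × 0.07)
t = 5

t = I/(P×r) = 5 years


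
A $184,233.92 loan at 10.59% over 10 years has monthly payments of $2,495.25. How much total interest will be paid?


Total paid over the life of the loan = PMT × n.
Total paid = $2,495.25 × 120 = $299,430.00
Total interest = total paid − principal = $299,430.00 − $184,233.92 = $115,196.08

Total interest = (PMT × n) - PV = $115,196.08


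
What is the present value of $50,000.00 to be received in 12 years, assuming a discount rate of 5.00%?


Present value formula: PV = FV / (1 + r)^t
PV = $50,000.00 / (1 + 0.05)^12
PV = $50,000.00 / 1.7958563
PV = $27,841.87

PV = FV / (1 + r)^t = $27,841.87


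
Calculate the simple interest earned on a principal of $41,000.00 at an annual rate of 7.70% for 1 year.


Simple interest formula: I = P × r × t
I = $41,000.00 × 0.077 × 1
I = $3,157.00

I = P × r × t = $3,157.00


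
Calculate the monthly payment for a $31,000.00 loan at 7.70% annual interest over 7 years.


Loan payment formula: PMT = PV × r / (1 − (1 + r)^(−n))
Monthly rate r = 0.077/12 ≈ 0.00641667, n = 84 months
Denominator: 1 − (1 + 0.077/12)^(−84) = 0.415663
PMT = $31,000.00 × (0.077/12) / 0.415663
PMT = $478.55 per month

PMT = PV × r / (1-(1+r)^(-n)) = $478.55/month


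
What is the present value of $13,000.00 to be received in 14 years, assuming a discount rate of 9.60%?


Present value formula: PV = FV / (1 + r)^t
PV = $13,000.00 / (1 + 0.096)^14
PV = $13,000.00 / 3.608675
PV = $3,602.43

PV = FV / (1 + r)^t = $3,602.43


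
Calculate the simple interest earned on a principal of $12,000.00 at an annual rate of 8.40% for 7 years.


Simple interest formula: I = P × r × t
I = $12,000.00 × 0.084 × 7
I = $7,056.00

I = P × r × t = $7,056.00


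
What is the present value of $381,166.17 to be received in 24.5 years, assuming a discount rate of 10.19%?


Present value formula: PV = FV / (1 + r)^t
PV = $381,166.17 / (1 + 0.1019)^24.5
PV = $381,166.17 / 10.776643
PV = $35,369.66

PV = FV / (1 + r)^t = $35,369.66


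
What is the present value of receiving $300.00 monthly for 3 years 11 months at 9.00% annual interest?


Present value of an ordinary annuity: PV = PMT × (1 − (1 + r)^(−n)) / r
Monthly rate r = 0.09/12 = 0.0075, n = 47
PV = $300.00 × (1 − (1 + 0.09/12)^(−47)) / (0.09/12)
PV = $300.00 × 39.486168
PV = $11,845.85

PV = PMT × (1-(1+r)^(-n))/r = $11,845.85


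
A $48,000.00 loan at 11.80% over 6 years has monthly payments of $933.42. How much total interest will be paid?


Total paid over the life of the loan = PMT × n.
Total paid = $933.42 × 72 = $67,206.24
Total interest = total paid − principal = $67,206.24 − $48,000.00 = $19,206.24

Total interest = (PMT × n) - PV = $19,206.24


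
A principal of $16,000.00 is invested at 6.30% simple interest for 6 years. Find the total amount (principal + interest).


Total amount formula: A = P(1 + rt) = P + P·r·t
Interest: I = P × r × t = $16,000.00 × 0.063 × 6 = $6,048.00
A = P + I = $16,000.00 + $6,048.00 = $22,048.00

A = P + I = P(1 + rt) = $22,048.00


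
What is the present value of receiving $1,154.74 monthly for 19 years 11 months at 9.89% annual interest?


Present value of an ordinary annuity: PV = PMT × (1 − (1 + r)^(−n)) / r
Monthly rate r = 0.0989/12 ≈ 0.00824167, n = 239
PV = $1,154.74 × (1 − (1 + 0.0989/12)^(−239)) / (0.0989/12)
PV = $1,154.74 × 104.272454
PV = $120,407.57

PV = PMT × (1-(1+r)^(-n))/r = $120,407.57


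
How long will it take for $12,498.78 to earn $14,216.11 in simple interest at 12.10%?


Rearrange the simple interest formula for t:
I = P × r × t  ⇒  t = I / (P × r)
t = $14,216.11 / ($12,498.78 × 0.121)
t = 9.4

t = I/(P×r) = 9.4 years


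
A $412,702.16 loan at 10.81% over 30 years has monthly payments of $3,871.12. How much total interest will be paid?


Total paid over the life of the loan = PMT × n.
Total paid = $3,871.12 × 360 = $1,393,603.20
Total interest = total paid − principal = $1,393,603.20 − $412,702.16 = $980,901.04

Total interest = (PMT × n) - PV = $980,901.04


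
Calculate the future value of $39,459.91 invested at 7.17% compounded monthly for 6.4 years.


Compound interest formula: A = P(1 + r/n)^(nt)
A = $39,459.91 × (1 + 0.0717/12)^(12 × 6.4)
Growth factor: (1 + 0.0717/12)^76.8 = 1.5801417
A = $39,459.91 × 1.5801417
A = $62,352.25

A = P(1 + r/n)^(nt) = $62,352.25


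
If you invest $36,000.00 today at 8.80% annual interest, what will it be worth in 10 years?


Future value formula: FV = PV × (1 + r)^t
FV = $36,000.00 × (1 + 0.088)^10
FV = $36,000.00 × 2.3242827
FV = $83,674.18

FV = PV × (1 + r)^t = $83,674.18


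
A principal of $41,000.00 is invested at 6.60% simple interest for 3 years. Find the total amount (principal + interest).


Total amount formula: A = P(1 + rt) = P + P·r·t
Interest: I = P × r × t = $41,000.00 × 0.066 × 3 = $8,118.00
A = P + I = $41,000.00 + $8,118.00 = $49,118.00

A = P + I = P(1 + rt) = $49,118.00


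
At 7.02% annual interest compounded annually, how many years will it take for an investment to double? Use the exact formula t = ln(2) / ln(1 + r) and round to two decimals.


Doubling condition: (1 + r)^t = 2
Take ln of both sides: t × ln(1 + r) = ln(2)
t = ln(2) / ln(1 + r)
t = 0.693147 / 0.067846
t = 10.22

t = ln(2) / ln(1 + r) = 10.22 years


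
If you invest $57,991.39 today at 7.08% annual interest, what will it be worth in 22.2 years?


Future value formula: FV = PV × (1 + r)^t
FV = $57,991.39 × (1 + 0.0708)^22.2
FV = $57,991.39 × 4.5658921
FV = $264,782.43

FV = PV × (1 + r)^t = $264,782.43


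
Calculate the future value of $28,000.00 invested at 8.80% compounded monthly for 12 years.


Compound interest formula: A = P(1 + r/n)^(nt)
A = $28,000.00 × (1 + 0.088/12)^(12 × 12)
Growth factor: (1 + 0.088/12)^144 = 2.8637926
A = $28,000.00 × 2.8637926
A = $80,186.19

A = P(1 + r/n)^(nt) = $80,186.19


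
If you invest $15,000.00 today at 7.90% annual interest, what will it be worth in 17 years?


Future value formula: FV = PV × (1 + r)^t
FV = $15,000.00 × (1 + 0.079)^17
FV = $15,000.00 × 3.6422065
FV = $54,633.10

FV = PV × (1 + r)^t = $54,633.10


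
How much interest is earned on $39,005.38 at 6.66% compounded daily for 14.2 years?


Compound interest earned = final amount − principal.
A = P(1 + r/n)^(nt) = $39,005.38 × (1 + 0.0666/365)^(365 × 14.2) = $100,417.18
Interest = A − P = $100,417.18 − $39,005.38 = $61,411.80

Interest = A - P = $61,411.80


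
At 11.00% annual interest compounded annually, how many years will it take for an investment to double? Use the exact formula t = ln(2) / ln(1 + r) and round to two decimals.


Doubling condition: (1 + r)^t = 2
Take ln of both sides: t × ln(1 + r) = ln(2)
t = ln(2) / ln(1 + r)
t = 0.693147 / 0.104360
t = 6.64

t = ln(2) / ln(1 + r) = 6.64 years


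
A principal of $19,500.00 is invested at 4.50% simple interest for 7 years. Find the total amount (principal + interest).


Total amount formula: A = P(1 + rt) = P + P·r·t
Interest: I = P × r × t = $19,500.00 × 0.045 × 7 = $6,142.50
A = P + I = $19,500.00 + $6,142.50 = $25,642.50

A = P + I = P(1 + rt) = $25,642.50


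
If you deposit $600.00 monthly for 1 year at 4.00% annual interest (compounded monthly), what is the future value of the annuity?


Future value of an ordinary annuity: FV = PMT × ((1 + r)^n − 1) / r
Monthly rate r = 0.04/12 ≈ 0.00333333, n = 12
FV = $600.00 × ((1 + 0.04/12)^12 − 1) / (0.04/12)
FV = $600.00 × 12.222463
FV = $7,333.48

FV = PMT × ((1+r)^n - 1)/r = $7,333.48


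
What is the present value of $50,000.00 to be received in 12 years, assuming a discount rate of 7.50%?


Present value formula: PV = FV / (1 + r)^t
PV = $50,000.00 / (1 + 0.075)^12
PV = $50,000.00 / 2.3817796
PV = $20,992.71

PV = FV / (1 + r)^t = $20,992.71


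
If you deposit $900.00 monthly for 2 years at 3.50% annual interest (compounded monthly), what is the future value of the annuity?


Future value of an ordinary annuity: FV = PMT × ((1 + r)^n − 1) / r
Monthly rate r = 0.035/12 ≈ 0.00291667, n = 24
FV = $900.00 × ((1 + 0.035/12)^24 − 1) / (0.035/12)
FV = $900.00 × 24.822485
FV = $22,340.24

FV = PMT × ((1+r)^n - 1)/r = $22,340.24


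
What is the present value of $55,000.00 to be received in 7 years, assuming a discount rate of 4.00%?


Present value formula: PV = FV / (1 + r)^t
PV = $55,000.00 / (1 + 0.04)^7
PV = $55,000.00 / 1.3159318
PV = $41,795.48

PV = FV / (1 + r)^t = $41,795.48


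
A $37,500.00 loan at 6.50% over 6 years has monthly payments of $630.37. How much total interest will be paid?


Total paid over the life of the loan = PMT × n.
Total paid = $630.37 × 72 = $45,386.64
Total interest = total paid − principal = $45,386.64 − $37,500.00 = $7,886.64

Total interest = (PMT × n) - PV = $7,886.64


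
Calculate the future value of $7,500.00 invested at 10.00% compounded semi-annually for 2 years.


Compound interest formula: A = P(1 + r/n)^(nt)
A = $7,500.00 × (1 + 0.1/2)^(2 × 2)
Growth factor: (1 + 0.1/2)^4 = 1.2155063
A = $7,500.00 × 1.2155063
A = $9,116.30

A = P(1 + r/n)^(nt) = $9,116.30


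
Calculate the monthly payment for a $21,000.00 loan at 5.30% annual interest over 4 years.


Loan payment formula: PMT = PV × r / (1 − (1 + r)^(−n))
Monthly rate r = 0.053/12 ≈ 0.00441667, n = 48 months
Denominator: 1 − (1 + 0.053/12)^(−48) = 0.190658
PMT = $21,000.00 × (0.053/12) / 0.190658
PMT = $486.47 per month

PMT = PV × r / (1-(1+r)^(-n)) = $486.47/month


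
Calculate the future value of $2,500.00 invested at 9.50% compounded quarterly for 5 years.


Compound interest formula: A = P(1 + r/n)^(nt)
A = $2,500.00 × (1 + 0.095/4)^(4 × 5)
Growth factor: (1 + 0.095/4)^20 = 1.5991098
A = $2,500.00 × 1.5991098
A = $3,997.77

A = P(1 + r/n)^(nt) = $3,997.77


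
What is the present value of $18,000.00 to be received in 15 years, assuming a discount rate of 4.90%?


Present value formula: PV = FV / (1 + r)^t
PV = $18,000.00 / (1 + 0.049)^15
PV = $18,000.00 / 2.049426
PV = $8,782.95

PV = FV / (1 + r)^t = $8,782.95


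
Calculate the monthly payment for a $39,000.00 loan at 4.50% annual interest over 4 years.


Loan payment formula: PMT = PV × r / (1 − (1 + r)^(−n))
Monthly rate r = 0.045/12 = 0.00375, n = 48 months
Denominator: 1 − (1 + 0.045/12)^(−48) = 0.1644485
PMT = $39,000.00 × (0.045/12) / 0.1644485
PMT = $889.34 per month

PMT = PV × r / (1-(1+r)^(-n)) = $889.34/month


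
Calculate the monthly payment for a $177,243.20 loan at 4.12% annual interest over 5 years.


Loan payment formula: PMT = PV × r / (1 − (1 + r)^(−n))
Monthly rate r = 0.0412/12 ≈ 0.00343333, n = 60 months
Denominator: 1 − (1 + 0.0412/12)^(−60) = 0.185880
PMT = $177,243.20 × (0.0412/12) / 0.185880
PMT = $3,273.81 per month

PMT = PV × r / (1-(1+r)^(-n)) = $3,273.81/month


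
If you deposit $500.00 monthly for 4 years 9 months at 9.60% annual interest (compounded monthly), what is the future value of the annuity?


Future value of an ordinary annuity: FV = PMT × ((1 + r)^n − 1) / r
Monthly rate r = 0.096/12 = 0.008, n = 57
FV = $500.00 × ((1 + 0.096/12)^57 − 1) / (0.096/12)
FV = $500.00 × 71.861298
FV = $35,930.65

FV = PMT × ((1+r)^n - 1)/r = $35,930.65


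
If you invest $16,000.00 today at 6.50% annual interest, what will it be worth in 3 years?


Future value formula: FV = PV × (1 + r)^t
FV = $16,000.00 × (1 + 0.065)^3
FV = $16,000.00 × 1.2079496
FV = $19,327.19

FV = PV × (1 + r)^t = $19,327.19


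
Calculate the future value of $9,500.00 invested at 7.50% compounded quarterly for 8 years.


Compound interest formula: A = P(1 + r/n)^(nt)
A = $9,500.00 × (1 + 0.075/4)^(4 × 8)
Growth factor: (1 + 0.075/4)^32 = 1.812024
A = $9,500.00 × 1.812024
A = $17,214.23

A = P(1 + r/n)^(nt) = $17,214.23


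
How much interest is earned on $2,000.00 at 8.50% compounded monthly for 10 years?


Compound interest earned = final amount − principal.
A = P(1 + r/n)^(nt) = $2,000.00 × (1 + 0.085/12)^(12 × 10) = $4,665.29
Interest = A − P = $4,665.29 − $2,000.00 = $2,665.29

Interest = A - P = $2,665.29


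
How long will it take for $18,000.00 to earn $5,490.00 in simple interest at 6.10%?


Rearrange the simple interest formula for t:
I = P × r × t  ⇒  t = I / (P × r)
t = $5,490.00 / ($18,000.00 × 0.061)
t = 5

t = I/(P×r) = 5 years


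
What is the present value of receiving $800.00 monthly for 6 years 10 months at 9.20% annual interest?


Present value of an ordinary annuity: PV = PMT × (1 − (1 + r)^(−n)) / r
Monthly rate r = 0.092/12 ≈ 0.00766667, n = 82
PV = $800.00 × (1 − (1 + 0.092/12)^(−82)) / (0.092/12)
PV = $800.00 × 60.706617
PV = $48,565.29

PV = PMT × (1-(1+r)^(-n))/r = $48,565.29


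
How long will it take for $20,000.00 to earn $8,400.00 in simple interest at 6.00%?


Rearrange the simple interest formula for t:
I = P × r × t  ⇒  t = I / (P × r)
t = $8,400.00 / ($20,000.00 × 0.06)
t = 7

t = I/(P×r) = 7 years


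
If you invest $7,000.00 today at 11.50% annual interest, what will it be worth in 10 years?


Future value formula: FV = PV × (1 + r)^t
FV = $7,000.00 × (1 + 0.115)^10
FV = $7,000.00 × 2.969947
FV = $20,789.63

FV = PV × (1 + r)^t = $20,789.63


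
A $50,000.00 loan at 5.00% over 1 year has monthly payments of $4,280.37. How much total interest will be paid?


Total paid over the life of the loan = PMT × n.
Total paid = $4,280.37 × 12 = $51,364.44
Total interest = total paid − principal = $51,364.44 − $50,000.00 = $1,364.44

Total interest = (PMT × n) - PV = $1,364.44


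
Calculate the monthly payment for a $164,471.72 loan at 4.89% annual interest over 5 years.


Loan payment formula: PMT = PV × r / (1 − (1 + r)^(−n))
Monthly rate r = 0.0489/12 = 0.004075, n = 60 months
Denominator: 1 − (1 + 0.0489/12)^(−60) = 0.216515
PMT = $164,471.72 × (0.0489/12) / 0.216515
PMT = $3,095.50 per month

PMT = PV × r / (1-(1+r)^(-n)) = $3,095.50/month


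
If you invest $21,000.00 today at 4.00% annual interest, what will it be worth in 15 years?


Future value formula: FV = PV × (1 + r)^t
FV = $21,000.00 × (1 + 0.04)^15
FV = $21,000.00 × 1.8009435
FV = $37,819.81

FV = PV × (1 + r)^t = $37,819.81


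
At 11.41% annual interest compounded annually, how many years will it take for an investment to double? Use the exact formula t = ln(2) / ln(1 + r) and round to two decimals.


Doubling condition: (1 + r)^t = 2
Take ln of both sides: t × ln(1 + r) = ln(2)
t = ln(2) / ln(1 + r)
t = 0.693147 / 0.108047
t = 6.42

t = ln(2) / ln(1 + r) = 6.42 years


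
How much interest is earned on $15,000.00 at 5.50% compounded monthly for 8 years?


Compound interest earned = final amount − principal.
A = P(1 + r/n)^(nt) = $15,000.00 × (1 + 0.055/12)^(12 × 8) = $23,267.21
Interest = A − P = $23,267.21 − $15,000.00 = $8,267.21

Interest = A - P = $8,267.21


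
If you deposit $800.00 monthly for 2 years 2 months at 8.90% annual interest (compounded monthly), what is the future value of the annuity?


Future value of an ordinary annuity: FV = PMT × ((1 + r)^n − 1) / r
Monthly rate r = 0.089/12 ≈ 0.00741667, n = 26
FV = $800.00 × ((1 + 0.089/12)^26 − 1) / (0.089/12)
FV = $800.00 × 28.559738
FV = $22,847.79

FV = PMT × ((1+r)^n - 1)/r = $22,847.79


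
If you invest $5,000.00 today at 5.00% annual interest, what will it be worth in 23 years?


Future value formula: FV = PV × (1 + r)^t
FV = $5,000.00 × (1 + 0.05)^23
FV = $5,000.00 × 3.071524
FV = $15,357.62

FV = PV × (1 + r)^t = $15,357.62


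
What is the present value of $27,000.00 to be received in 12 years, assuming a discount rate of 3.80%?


Present value formula: PV = FV / (1 + r)^t
PV = $27,000.00 / (1 + 0.038)^12
PV = $27,000.00 / 1.564474
PV = $17,258.20

PV = FV / (1 + r)^t = $17,258.20


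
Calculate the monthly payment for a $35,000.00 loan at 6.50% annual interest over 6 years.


Loan payment formula: PMT = PV × r / (1 − (1 + r)^(−n))
Monthly rate r = 0.065/12 ≈ 0.00541667, n = 72 months
Denominator: 1 − (1 + 0.065/12)^(−72) = 0.322230
PMT = $35,000.00 × (0.065/12) / 0.322230
PMT = $588.35 per month

PMT = PV × r / (1-(1+r)^(-n)) = $588.35/month


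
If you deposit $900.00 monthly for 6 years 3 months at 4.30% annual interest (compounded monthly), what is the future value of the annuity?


Future value of an ordinary annuity: FV = PMT × ((1 + r)^n − 1) / r
Monthly rate r = 0.043/12 ≈ 0.00358333, n = 75
FV = $900.00 × ((1 + 0.043/12)^75 − 1) / (0.043/12)
FV = $900.00 × 85.869683
FV = $77,282.71

FV = PMT × ((1+r)^n - 1)/r = $77,282.71


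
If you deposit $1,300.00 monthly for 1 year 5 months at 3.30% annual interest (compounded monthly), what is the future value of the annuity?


Future value of an ordinary annuity: FV = PMT × ((1 + r)^n − 1) / r
Monthly rate r = 0.033/12 = 0.00275, n = 17
FV = $1,300.00 × ((1 + 0.033/12)^17 − 1) / (0.033/12)
FV = $1,300.00 × 17.379192
FV = $22,592.95

FV = PMT × ((1+r)^n - 1)/r = $22,592.95


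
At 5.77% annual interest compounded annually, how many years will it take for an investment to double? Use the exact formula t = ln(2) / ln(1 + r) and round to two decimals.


Doubling condition: (1 + r)^t = 2
Take ln of both sides: t × ln(1 + r) = ln(2)
t = ln(2) / ln(1 + r)
t = 0.693147 / 0.056097
t = 12.36

t = ln(2) / ln(1 + r) = 12.36 years


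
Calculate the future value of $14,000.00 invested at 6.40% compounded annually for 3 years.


Compound interest formula: A = P(1 + r/n)^(nt)
A = $14,000.00 × (1 + 0.064/1)^(1 × 3)
Growth factor: (1 + 0.064/1)^3 = 1.204550
A = $14,000.00 × 1.204550
A = $16,863.70

A = P(1 + r/n)^(nt) = $16,863.70


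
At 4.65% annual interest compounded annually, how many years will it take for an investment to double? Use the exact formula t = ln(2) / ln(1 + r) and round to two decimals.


Doubling condition: (1 + r)^t = 2
Take ln of both sides: t × ln(1 + r) = ln(2)
t = ln(2) / ln(1 + r)
t = 0.693147 / 0.045451
t = 15.25

t = ln(2) / ln(1 + r) = 15.25 years


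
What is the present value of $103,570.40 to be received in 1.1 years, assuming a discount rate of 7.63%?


Present value formula: PV = FV / (1 + r)^t
PV = $103,570.40 / (1 + 0.0763)^1.1
PV = $103,570.40 / 1.0842431
PV = $95,523.23

PV = FV / (1 + r)^t = $95,523.23


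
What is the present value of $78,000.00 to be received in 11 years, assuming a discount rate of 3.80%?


Present value formula: PV = FV / (1 + r)^t
PV = $78,000.00 / (1 + 0.038)^11
PV = $78,000.00 / 1.507200
PV = $51,751.59

PV = FV / (1 + r)^t = $51,751.59


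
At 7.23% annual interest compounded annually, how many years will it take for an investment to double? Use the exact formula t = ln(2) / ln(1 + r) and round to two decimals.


Doubling condition: (1 + r)^t = 2
Take ln of both sides: t × ln(1 + r) = ln(2)
t = ln(2) / ln(1 + r)
t = 0.693147 / 0.069806
t = 9.93

t = ln(2) / ln(1 + r) = 9.93 years


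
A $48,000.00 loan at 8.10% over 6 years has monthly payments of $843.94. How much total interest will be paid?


Total paid over the life of the loan = PMT × n.
Total paid = $843.94 × 72 = $60,763.68
Total interest = total paid − principal = $60,763.68 − $48,000.00 = $12,763.68

Total interest = (PMT × n) - PV = $12,763.68


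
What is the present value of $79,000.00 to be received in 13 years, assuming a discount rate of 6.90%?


Present value formula: PV = FV / (1 + r)^t
PV = $79,000.00 / (1 + 0.069)^13
PV = $79,000.00 / 2.380730
PV = $33,183.10

PV = FV / (1 + r)^t = $33,183.10


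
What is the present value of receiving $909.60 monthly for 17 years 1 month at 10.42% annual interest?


Present value of an ordinary annuity: PV = PMT × (1 − (1 + r)^(−n)) / r
Monthly rate r = 0.1042/12 ≈ 0.00868333, n = 205
PV = $909.60 × (1 − (1 + 0.1042/12)^(−205)) / (0.1042/12)
PV = $909.60 × 95.594072
PV = $86,952.37

PV = PMT × (1-(1+r)^(-n))/r = $86,952.37


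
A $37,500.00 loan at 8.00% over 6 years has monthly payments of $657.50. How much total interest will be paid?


Total paid over the life of the loan = PMT × n.
Total paid = $657.50 × 72 = $47,340.00
Total interest = total paid − principal = $47,340.00 − $37,500.00 = $9,840.00

Total interest = (PMT × n) - PV = $9,840.00


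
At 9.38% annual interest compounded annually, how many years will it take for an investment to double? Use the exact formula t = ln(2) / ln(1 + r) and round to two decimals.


Doubling condition: (1 + r)^t = 2
Take ln of both sides: t × ln(1 + r) = ln(2)
t = ln(2) / ln(1 + r)
t = 0.693147 / 0.089658
t = 7.73

t = ln(2) / ln(1 + r) = 7.73 years


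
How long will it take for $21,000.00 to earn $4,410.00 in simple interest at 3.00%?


Rearrange the simple interest formula for t:
I = P × r × t  ⇒  t = I / (P × r)
t = $4,410.00 / ($21,000.00 × 0.03)
t = 7

t = I/(P×r) = 7 years


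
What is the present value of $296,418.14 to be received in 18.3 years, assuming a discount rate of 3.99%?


Present value formula: PV = FV / (1 + r)^t
PV = $296,418.14 / (1 + 0.0399)^18.3
PV = $296,418.14 / 2.04618964
PV = $144,863.47

PV = FV / (1 + r)^t = $144,863.47


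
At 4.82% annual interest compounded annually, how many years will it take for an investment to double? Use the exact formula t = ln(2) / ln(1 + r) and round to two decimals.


Doubling condition: (1 + r)^t = 2
Take ln of both sides: t × ln(1 + r) = ln(2)
t = ln(2) / ln(1 + r)
t = 0.693147 / 0.047074
t = 14.72

t = ln(2) / ln(1 + r) = 14.72 years


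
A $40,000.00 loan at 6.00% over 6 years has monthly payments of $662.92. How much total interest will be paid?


Total paid over the life of the loan = PMT × n.
Total paid = $662.92 × 72 = $47,730.24
Total interest = total paid − principal = $47,730.24 − $40,000.00 = $7,730.24

Total interest = (PMT × n) - PV = $7,730.24


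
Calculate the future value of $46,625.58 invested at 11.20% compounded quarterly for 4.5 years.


Compound interest formula: A = P(1 + r/n)^(nt)
A = $46,625.58 × (1 + 0.112/4)^(4 × 4.5)
Growth factor: (1 + 0.112/4)^18 = 1.6439025
A = $46,625.58 × 1.6439025
A = $76,647.91

A = P(1 + r/n)^(nt) = $76,647.91


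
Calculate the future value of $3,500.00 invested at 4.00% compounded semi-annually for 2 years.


Compound interest formula: A = P(1 + r/n)^(nt)
A = $3,500.00 × (1 + 0.04/2)^(2 × 2)
Growth factor: (1 + 0.04/2)^4 = 1.082432
A = $3,500.00 × 1.082432
A = $3,788.51

A = P(1 + r/n)^(nt) = $3,788.51


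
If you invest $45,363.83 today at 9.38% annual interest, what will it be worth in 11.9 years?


Future value formula: FV = PV × (1 + r)^t
FV = $45,363.83 × (1 + 0.0938)^11.9
FV = $45,363.83 × 2.9064392
FV = $131,847.21

FV = PV × (1 + r)^t = $131,847.21


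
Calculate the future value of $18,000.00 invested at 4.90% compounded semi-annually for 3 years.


Compound interest formula: A = P(1 + r/n)^(nt)
A = $18,000.00 × (1 + 0.049/2)^(2 × 3)
Growth factor: (1 + 0.049/2)^6 = 1.1563033
A = $18,000.00 × 1.1563033
A = $20,813.46

A = P(1 + r/n)^(nt) = $20,813.46


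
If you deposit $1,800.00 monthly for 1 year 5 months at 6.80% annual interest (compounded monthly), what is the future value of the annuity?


Future value of an ordinary annuity: FV = PMT × ((1 + r)^n − 1) / r
Monthly rate r = 0.068/12 ≈ 0.00566667, n = 17
FV = $1,800.00 × ((1 + 0.068/12)^17 − 1) / (0.068/12)
FV = $1,800.00 × 17.792942
FV = $32,027.30

FV = PMT × ((1+r)^n - 1)/r = $32,027.30


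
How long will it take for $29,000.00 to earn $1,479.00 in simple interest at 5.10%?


Rearrange the simple interest formula for t:
I = P × r × t  ⇒  t = I / (P × r)
t = $1,479.00 / ($29,000.00 × 0.051)
t = 1

t = I/(P×r) = 1 year


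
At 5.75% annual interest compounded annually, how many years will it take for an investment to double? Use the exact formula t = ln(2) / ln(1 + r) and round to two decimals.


Doubling condition: (1 + r)^t = 2
Take ln of both sides: t × ln(1 + r) = ln(2)
t = ln(2) / ln(1 + r)
t = 0.693147 / 0.055908
t = 12.40

t = ln(2) / ln(1 + r) = 12.40 years


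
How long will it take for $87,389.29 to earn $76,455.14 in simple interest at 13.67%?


Rearrange the simple interest formula for t:
I = P × r × t  ⇒  t = I / (P × r)
t = $76,455.14 / ($87,389.29 × 0.1367)
t = 6.4

t = I/(P×r) = 6.4 years


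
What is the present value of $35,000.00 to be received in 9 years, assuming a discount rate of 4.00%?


Present value formula: PV = FV / (1 + r)^t
PV = $35,000.00 / (1 + 0.04)^9
PV = $35,000.00 / 1.4233118
PV = $24,590.54

PV = FV / (1 + r)^t = $24,590.54
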